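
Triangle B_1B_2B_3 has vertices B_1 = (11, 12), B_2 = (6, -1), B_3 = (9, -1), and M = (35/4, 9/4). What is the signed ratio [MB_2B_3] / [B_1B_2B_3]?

[B_1B_2B_3] = ½·(11·(-1−(-1)) + 6·(-1−12) + 9·(12−(-1))) = ½·(0 − 78 + 117) = 39/2.
[MB_2B_3] = ½·((35/4)·(-1−(-1)) + 6·(-1−(9/4)) + 9·(9/4−(-1))) = ½·(0 − 39/2 + 117/4) = 39/8, so the ratio is (39/8)/(39/2) = 1/4.

1/4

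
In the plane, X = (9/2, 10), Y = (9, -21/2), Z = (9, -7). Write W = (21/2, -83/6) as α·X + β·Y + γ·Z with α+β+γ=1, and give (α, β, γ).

(-1/3, 1/3, 1)

Signed area of the reference triangle: [XYZ] = ½·((9/2)·(-21/2−(-7)) + 9·(-7−10) + 9·(10−(-21/2))) = ½·(-63/4 − 153 + 369/2) = 63/8.
[WYZ] = ½·((21/2)·(-21/2−(-7)) + 9·(-7−(-83/6)) + 9·(-83/6−(-21/2))) = ½·(-147/4 + 123/2 − 30) = -21/8, so the X-coordinate is (-21/8)/(63/8) = -1/3.
[XWZ] = ½·((9/2)·(-83/6−(-7)) + (21/2)·(-7−10) + 9·(10−(-83/6))) = ½·(-123/4 − 357/2 + 429/2) = 21/8, so the Y-coordinate is 1/3.
[XYW] = ½·((9/2)·(-21/2−(-83/6)) + 9·(-83/6−10) + (21/2)·(10−(-21/2))) = ½·(15 − 429/2 + 861/4) = 63/8, so the Z-coordinate is 1.
Check: -1/3 + 1/3 + 1 = 1.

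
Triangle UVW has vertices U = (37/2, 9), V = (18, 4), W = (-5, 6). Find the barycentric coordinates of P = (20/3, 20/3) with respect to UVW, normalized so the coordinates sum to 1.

(1/3, 1/6, 1/2)

Signed area of the reference triangle: [UVW] = ½·((37/2)·(4−6) + 18·(6−9) + (-5)·(9−4)) = ½·(-37 − 54 − 25) = -58.
[PVW] = ½·((20/3)·(4−6) + 18·(6−(20/3)) + (-5)·(20/3−4)) = ½·(-40/3 − 12 − 40/3) = -58/3, so the U-coordinate is (-58/3)/(-58) = 1/3.
[UPW] = ½·((37/2)·(20/3−6) + (20/3)·(6−9) + (-5)·(9−(20/3))) = ½·(37/3 − 20 − 35/3) = -29/3, so the V-coordinate is 1/6.
[UVP] = ½·((37/2)·(4−(20/3)) + 18·(20/3−9) + (20/3)·(9−4)) = ½·(-148/3 − 42 + 100/3) = -29, so the W-coordinate is 1/2.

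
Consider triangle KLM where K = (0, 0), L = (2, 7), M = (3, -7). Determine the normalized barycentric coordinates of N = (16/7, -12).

Signed area of the reference triangle: [KLM] = ½·(0·(7−(-7)) + 2·(-7−0) + 3·(0−7)) = ½·(0 − 14 − 21) = -35/2.
[NLM] = ½·((16/7)·(7−(-7)) + 2·(-7−(-12)) + 3·(-12−7)) = ½·(32 + 10 − 57) = -15/2, so the K-coordinate is (-15/2)/(-35/2) = 3/7.
[KNM] = ½·(0·(-12−(-7)) + (16/7)·(-7−0) + 3·(0−(-12))) = ½·(0 − 16 + 36) = 10, so the L-coordinate is -4/7.
[KLN] = ½·(0·(7−(-12)) + 2·(-12−0) + (16/7)·(0−7)) = ½·(0 − 24 − 16) = -20, so the M-coordinate is 8/7.
Check: 3/7 − 4/7 + 8/7 = 1.

(3/7, -4/7, 8/7)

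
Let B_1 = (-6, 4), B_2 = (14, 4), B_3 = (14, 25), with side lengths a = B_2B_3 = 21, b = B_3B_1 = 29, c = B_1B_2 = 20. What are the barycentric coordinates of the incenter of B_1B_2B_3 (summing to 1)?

The incenter has barycentric coordinates proportional to the opposite side lengths: (21 : 29 : 20).
Normalizing by 21+29+20 = 70 gives (3/10, 29/70, 2/7).

(3/10, 29/70, 2/7)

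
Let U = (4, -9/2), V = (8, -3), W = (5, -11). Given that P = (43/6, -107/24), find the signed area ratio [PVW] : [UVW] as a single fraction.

1/12

[UVW] = ½·(4·(-3−(-11)) + 8·(-11−(-9/2)) + 5·(-9/2−(-3))) = ½·(32 − 52 − 15/2) = -55/4.
[PVW] = ½·((43/6)·(-3−(-11)) + 8·(-11−(-107/24)) + 5·(-107/24−(-3))) = ½·(172/3 − 157/3 − 175/24) = -55/48, so the ratio is (-55/48)/(-55/4) = 1/12.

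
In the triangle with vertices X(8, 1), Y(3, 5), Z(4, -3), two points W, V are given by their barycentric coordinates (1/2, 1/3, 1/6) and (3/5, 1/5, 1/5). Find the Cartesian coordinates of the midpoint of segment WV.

(89/15, 4/3)

Barycentric coordinates of the midpoint are the average: (11/20, 4/15, 11/60).
Converting: (11/20)·X + (4/15)·Y + (11/60)·Z = (89/15, 4/3).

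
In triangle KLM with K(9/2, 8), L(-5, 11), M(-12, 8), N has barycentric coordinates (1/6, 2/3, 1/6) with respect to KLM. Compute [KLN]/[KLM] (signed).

1/6

The signed ratio [KLN]/[KLM] equals the barycentric coordinate of N at vertex M, which is 1/6.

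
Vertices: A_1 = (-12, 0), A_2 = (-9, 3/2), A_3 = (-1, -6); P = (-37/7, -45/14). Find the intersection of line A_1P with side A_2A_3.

Barycentric coordinates of P with respect to A_1A_2A_3: (2/7, 1/7, 4/7).
On side A_2A_3 the A_1-coordinate is zero; dropping P's A_1-weight 2/7 and renormalizing the remaining 1/7 : 4/7 gives weights 1/5, 4/5 on A_2, A_3.
Q = (1/5)·(-9, 3/2) + (4/5)·(-1, -6) = (-13/5, -9/2).

(-13/5, -9/2)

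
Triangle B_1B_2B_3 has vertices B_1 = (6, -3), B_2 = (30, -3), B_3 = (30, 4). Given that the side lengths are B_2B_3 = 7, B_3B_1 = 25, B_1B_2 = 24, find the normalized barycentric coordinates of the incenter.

(1/8, 25/56, 3/7)

The incenter has barycentric coordinates proportional to the opposite side lengths: (7 : 25 : 24).
Normalizing by 7+25+24 = 56 gives (1/8, 25/56, 3/7).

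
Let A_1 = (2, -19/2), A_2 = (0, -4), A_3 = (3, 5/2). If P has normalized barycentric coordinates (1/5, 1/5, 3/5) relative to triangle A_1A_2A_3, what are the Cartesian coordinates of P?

(11/5, -6/5)

P = (1/5)·A_1 + (1/5)·A_2 + (3/5)·A_3.
x-coordinate: (1/5)·2 + (1/5)·0 + (3/5)·3 = 11/5.
y-coordinate: (1/5)·(-19/2) + (1/5)·(-4) + (3/5)·(5/2) = -6/5.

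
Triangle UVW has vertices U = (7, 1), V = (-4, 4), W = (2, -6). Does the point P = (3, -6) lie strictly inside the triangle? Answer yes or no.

no

Barycentric coordinates of P: (5/46, -7/92, 89/92).
The three coordinates are positive, negative, positive; a point is interior exactly when all three are positive.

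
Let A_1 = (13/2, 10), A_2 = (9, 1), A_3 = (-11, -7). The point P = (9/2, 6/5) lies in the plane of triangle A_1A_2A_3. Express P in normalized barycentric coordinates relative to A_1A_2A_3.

Signed area of the reference triangle: [A_1A_2A_3] = ½·((13/2)·(1−(-7)) + 9·(-7−10) + (-11)·(10−1)) = ½·(52 − 153 − 99) = -100.
[PA_2A_3] = ½·((9/2)·(1−(-7)) + 9·(-7−(6/5)) + (-11)·(6/5−1)) = ½·(36 − 369/5 − 11/5) = -20, so the A_1-coordinate is (-20)/(-100) = 1/5.
[A_1PA_3] = ½·((13/2)·(6/5−(-7)) + (9/2)·(-7−10) + (-11)·(10−(6/5))) = ½·(533/10 − 153/2 − 484/5) = -60, so the A_2-coordinate is 3/5.
[A_1A_2P] = ½·((13/2)·(1−(6/5)) + 9·(6/5−10) + (9/2)·(10−1)) = ½·(-13/10 − 396/5 + 81/2) = -20, so the A_3-coordinate is 1/5.

(1/5, 3/5, 1/5)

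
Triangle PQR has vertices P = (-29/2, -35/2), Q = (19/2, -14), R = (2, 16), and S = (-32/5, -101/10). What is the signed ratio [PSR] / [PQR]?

1/5

[PQR] = ½·((-29/2)·(-14−16) + (19/2)·(16−(-35/2)) + 2·(-35/2−(-14))) = ½·(435 + 1273/4 − 7) = 2985/8.
[PSR] = ½·((-29/2)·(-101/10−16) + (-32/5)·(16−(-35/2)) + 2·(-35/2−(-101/10))) = ½·(7569/20 − 1072/5 − 74/5) = 597/8, so the ratio is (597/8)/(2985/8) = 1/5.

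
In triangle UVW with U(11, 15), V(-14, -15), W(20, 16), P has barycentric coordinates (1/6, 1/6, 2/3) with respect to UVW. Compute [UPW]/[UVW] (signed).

The signed ratio [UPW]/[UVW] equals the barycentric coordinate of P at vertex V, which is 1/6.

1/6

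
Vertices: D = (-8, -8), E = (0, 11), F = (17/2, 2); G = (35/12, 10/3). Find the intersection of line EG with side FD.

Barycentric coordinates of G with respect to DEF: (1/6, 1/3, 1/2).
On side FD the E-coordinate is zero; dropping G's E-weight 1/3 and renormalizing the remaining 1/2 : 1/6 gives weights 3/4, 1/4 on F, D.
H = (3/4)·(17/2, 2) + (1/4)·(-8, -8) = (35/8, -1/2).

(35/8, -1/2)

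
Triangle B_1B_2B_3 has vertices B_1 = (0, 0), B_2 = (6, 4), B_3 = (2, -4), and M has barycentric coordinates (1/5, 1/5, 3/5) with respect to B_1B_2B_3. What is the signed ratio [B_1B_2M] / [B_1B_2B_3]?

3/5

The signed ratio [B_1B_2M]/[B_1B_2B_3] equals the barycentric coordinate of M at vertex B_3, which is 3/5.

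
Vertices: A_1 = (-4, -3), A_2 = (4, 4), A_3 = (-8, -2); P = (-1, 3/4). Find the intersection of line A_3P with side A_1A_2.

(4/3, 5/3)

Barycentric coordinates of P with respect to A_1A_2A_3: (1/4, 1/2, 1/4).
On side A_1A_2 the A_3-coordinate is zero; dropping P's A_3-weight 1/4 and renormalizing the remaining 1/4 : 1/2 gives weights 1/3, 2/3 on A_1, A_2.
Q = (1/3)·(-4, -3) + (2/3)·(4, 4) = (4/3, 5/3).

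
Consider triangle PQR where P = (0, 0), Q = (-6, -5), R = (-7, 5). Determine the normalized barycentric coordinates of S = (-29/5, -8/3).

(1/15, 11/15, 1/5)

Signed area of the reference triangle: [PQR] = ½·(0·(-5−5) + (-6)·(5−0) + (-7)·(0−(-5))) = ½·(0 − 30 − 35) = -65/2.
[SQR] = ½·((-29/5)·(-5−5) + (-6)·(5−(-8/3)) + (-7)·(-8/3−(-5))) = ½·(58 − 46 − 49/3) = -13/6, so the P-coordinate is (-13/6)/(-65/2) = 1/15.
[PSR] = ½·(0·(-8/3−5) + (-29/5)·(5−0) + (-7)·(0−(-8/3))) = ½·(0 − 29 − 56/3) = -143/6, so the Q-coordinate is 11/15.
[PQS] = ½·(0·(-5−(-8/3)) + (-6)·(-8/3−0) + (-29/5)·(0−(-5))) = ½·(0 + 16 − 29) = -13/2, so the R-coordinate is 1/5.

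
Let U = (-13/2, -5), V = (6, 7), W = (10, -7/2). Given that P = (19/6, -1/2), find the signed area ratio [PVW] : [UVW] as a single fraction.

1/3

[UVW] = ½·((-13/2)·(7−(-7/2)) + 6·(-7/2−(-5)) + 10·(-5−7)) = ½·(-273/4 + 9 − 120) = -717/8.
[PVW] = ½·((19/6)·(7−(-7/2)) + 6·(-7/2−(-1/2)) + 10·(-1/2−7)) = ½·(133/4 − 18 − 75) = -239/8, so the ratio is (-239/8)/(-717/8) = 1/3.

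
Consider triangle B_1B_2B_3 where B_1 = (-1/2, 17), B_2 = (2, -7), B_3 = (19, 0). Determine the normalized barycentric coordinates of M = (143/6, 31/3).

(1/3, -2/3, 4/3)

Signed area of the reference triangle: [B_1B_2B_3] = ½·((-1/2)·(-7−0) + 2·(0−17) + 19·(17−(-7))) = ½·(7/2 − 34 + 456) = 851/4.
[MB_2B_3] = ½·((143/6)·(-7−0) + 2·(0−(31/3)) + 19·(31/3−(-7))) = ½·(-1001/6 − 62/3 + 988/3) = 851/12, so the B_1-coordinate is (851/12)/(851/4) = 1/3.
[B_1MB_3] = ½·((-1/2)·(31/3−0) + (143/6)·(0−17) + 19·(17−(31/3))) = ½·(-31/6 − 2431/6 + 380/3) = -851/6, so the B_2-coordinate is -2/3.
[B_1B_2M] = ½·((-1/2)·(-7−(31/3)) + 2·(31/3−17) + (143/6)·(17−(-7))) = ½·(26/3 − 40/3 + 572) = 851/3, so the B_3-coordinate is 4/3.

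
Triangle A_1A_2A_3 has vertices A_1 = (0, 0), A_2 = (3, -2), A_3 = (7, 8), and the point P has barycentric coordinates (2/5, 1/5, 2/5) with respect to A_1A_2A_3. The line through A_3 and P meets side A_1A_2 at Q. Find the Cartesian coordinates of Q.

Line A_3P meets A_1A_2 where the A_3-coordinate vanishes; zeroing P's A_3-weight and renormalizing leaves A_1, A_2-weights 2/5 : 1/5 → (2/3, 1/3).
So Q = (2/3)·A_1 + (1/3)·A_2 = (1, -2/3).

(1, -2/3)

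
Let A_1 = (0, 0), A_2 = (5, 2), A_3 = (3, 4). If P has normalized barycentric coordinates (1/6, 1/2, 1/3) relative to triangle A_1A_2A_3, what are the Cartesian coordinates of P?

(7/2, 7/3)

P = (1/6)·A_1 + (1/2)·A_2 + (1/3)·A_3.
x-coordinate: (1/6)·0 + (1/2)·5 + (1/3)·3 = 7/2.
y-coordinate: (1/6)·0 + (1/2)·2 + (1/3)·4 = 7/3.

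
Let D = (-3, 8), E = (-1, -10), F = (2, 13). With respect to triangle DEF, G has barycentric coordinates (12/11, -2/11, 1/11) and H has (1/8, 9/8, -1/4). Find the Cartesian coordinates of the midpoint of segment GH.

Barycentric coordinates of the midpoint are the average: (107/176, 83/176, -7/88).
Converting: (107/176)·D + (83/176)·E + (-7/88)·F = (-27/11, -39/44).

(-27/11, -39/44)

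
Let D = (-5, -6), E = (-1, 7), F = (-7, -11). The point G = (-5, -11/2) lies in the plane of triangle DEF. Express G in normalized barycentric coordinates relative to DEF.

(1/2, 1/6, 1/3)

Signed area of the reference triangle: [DEF] = ½·((-5)·(7−(-11)) + (-1)·(-11−(-6)) + (-7)·(-6−7)) = ½·(-90 + 5 + 91) = 3.
[GEF] = ½·((-5)·(7−(-11)) + (-1)·(-11−(-11/2)) + (-7)·(-11/2−7)) = ½·(-90 + 11/2 + 175/2) = 3/2, so the D-coordinate is (3/2)/3 = 1/2.
[DGF] = ½·((-5)·(-11/2−(-11)) + (-5)·(-11−(-6)) + (-7)·(-6−(-11/2))) = ½·(-55/2 + 25 + 7/2) = 1/2, so the E-coordinate is 1/6.
[DEG] = ½·((-5)·(7−(-11/2)) + (-1)·(-11/2−(-6)) + (-5)·(-6−7)) = ½·(-125/2 − 1/2 + 65) = 1, so the F-coordinate is 1/3.
Check: 1/2 + 1/6 + 1/3 = 1.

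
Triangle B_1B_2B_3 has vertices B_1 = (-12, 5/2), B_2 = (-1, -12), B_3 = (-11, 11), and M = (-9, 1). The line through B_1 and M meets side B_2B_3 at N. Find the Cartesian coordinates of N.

(-6, -1/2)

Barycentric coordinates of M with respect to B_1B_2B_3: (1/2, 1/4, 1/4).
On side B_2B_3 the B_1-coordinate is zero; dropping M's B_1-weight 1/2 and renormalizing the remaining 1/4 : 1/4 gives weights 1/2, 1/2 on B_2, B_3.
N = (1/2)·(-1, -12) + (1/2)·(-11, 11) = (-6, -1/2).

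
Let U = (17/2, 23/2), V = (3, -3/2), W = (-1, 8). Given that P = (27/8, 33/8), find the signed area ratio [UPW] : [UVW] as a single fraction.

1/2

[UVW] = ½·((17/2)·(-3/2−8) + 3·(8−(23/2)) + (-1)·(23/2−(-3/2))) = ½·(-323/4 − 21/2 − 13) = -417/8.
[UPW] = ½·((17/2)·(33/8−8) + (27/8)·(8−(23/2)) + (-1)·(23/2−(33/8))) = ½·(-527/16 − 189/16 − 59/8) = -417/16, so the ratio is (-417/16)/(-417/8) = 1/2.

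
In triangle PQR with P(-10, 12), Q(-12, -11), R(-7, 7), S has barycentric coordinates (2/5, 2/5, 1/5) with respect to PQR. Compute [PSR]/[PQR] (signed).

2/5

The signed ratio [PSR]/[PQR] equals the barycentric coordinate of S at vertex Q, which is 2/5.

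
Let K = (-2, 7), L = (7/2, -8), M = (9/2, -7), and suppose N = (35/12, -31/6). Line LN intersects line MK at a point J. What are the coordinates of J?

Barycentric coordinates of N with respect to KLM: (1/6, 1/2, 1/3).
On side MK the L-coordinate is zero; dropping N's L-weight 1/2 and renormalizing the remaining 1/3 : 1/6 gives weights 2/3, 1/3 on M, K.
J = (2/3)·(9/2, -7) + (1/3)·(-2, 7) = (7/3, -7/3).

(7/3, -7/3)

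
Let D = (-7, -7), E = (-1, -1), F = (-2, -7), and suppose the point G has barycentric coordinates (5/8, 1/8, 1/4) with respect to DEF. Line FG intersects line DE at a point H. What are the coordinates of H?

(-6, -6)

Line FG meets DE where the F-coordinate vanishes; zeroing G's F-weight and renormalizing leaves D, E-weights 5/8 : 1/8 → (5/6, 1/6).
So H = (5/6)·D + (1/6)·E = (-6, -6).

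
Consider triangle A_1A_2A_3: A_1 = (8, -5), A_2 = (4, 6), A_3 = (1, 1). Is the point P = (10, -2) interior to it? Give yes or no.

Barycentric coordinates of P: (54/53, 33/53, -34/53).
The three coordinates are positive, positive, negative; a point is interior exactly when all three are positive.

no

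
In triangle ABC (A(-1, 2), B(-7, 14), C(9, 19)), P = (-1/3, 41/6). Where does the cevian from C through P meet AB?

(-11/5, 22/5)

Barycentric coordinates of P with respect to ABC: (2/3, 1/6, 1/6).
On side AB the C-coordinate is zero; dropping P's C-weight 1/6 and renormalizing the remaining 2/3 : 1/6 gives weights 4/5, 1/5 on A, B.
Q = (4/5)·(-1, 2) + (1/5)·(-7, 14) = (-11/5, 22/5).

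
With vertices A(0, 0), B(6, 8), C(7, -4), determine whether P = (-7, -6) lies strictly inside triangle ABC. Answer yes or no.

Barycentric coordinates of P: (17/8, -7/8, -1/4).
The three coordinates are positive, negative, negative; a point is interior exactly when all three are positive.

no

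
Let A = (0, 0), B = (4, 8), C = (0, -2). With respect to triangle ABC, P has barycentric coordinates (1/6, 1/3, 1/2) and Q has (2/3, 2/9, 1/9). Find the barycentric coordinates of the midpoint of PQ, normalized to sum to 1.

Since both coordinate triples sum to 1, the midpoint's barycentrics are the componentwise average.
(1/6+2/3)/2 = 5/12; similarly 5/18 and 11/36.

(5/12, 5/18, 11/36)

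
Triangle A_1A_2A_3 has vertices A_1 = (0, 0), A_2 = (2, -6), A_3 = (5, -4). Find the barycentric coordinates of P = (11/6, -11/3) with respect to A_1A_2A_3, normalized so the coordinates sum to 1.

Signed area of the reference triangle: [A_1A_2A_3] = ½·(0·(-6−(-4)) + 2·(-4−0) + 5·(0−(-6))) = ½·(0 − 8 + 30) = 11.
[PA_2A_3] = ½·((11/6)·(-6−(-4)) + 2·(-4−(-11/3)) + 5·(-11/3−(-6))) = ½·(-11/3 − 2/3 + 35/3) = 11/3, so the A_1-coordinate is (11/3)/11 = 1/3.
[A_1PA_3] = ½·(0·(-11/3−(-4)) + (11/6)·(-4−0) + 5·(0−(-11/3))) = ½·(0 − 22/3 + 55/3) = 11/2, so the A_2-coordinate is 1/2.
[A_1A_2P] = ½·(0·(-6−(-11/3)) + 2·(-11/3−0) + (11/6)·(0−(-6))) = ½·(0 − 22/3 + 11) = 11/6, so the A_3-coordinate is 1/6.

(1/3, 1/2, 1/6)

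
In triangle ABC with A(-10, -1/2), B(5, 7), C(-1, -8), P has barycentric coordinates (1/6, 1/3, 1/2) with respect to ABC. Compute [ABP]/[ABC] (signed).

1/2

The signed ratio [ABP]/[ABC] equals the barycentric coordinate of P at vertex C, which is 1/2.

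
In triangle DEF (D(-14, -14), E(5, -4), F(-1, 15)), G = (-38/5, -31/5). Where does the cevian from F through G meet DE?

Barycentric coordinates of G with respect to DEF: (3/5, 1/5, 1/5).
On side DE the F-coordinate is zero; dropping G's F-weight 1/5 and renormalizing the remaining 3/5 : 1/5 gives weights 3/4, 1/4 on D, E.
H = (3/4)·(-14, -14) + (1/4)·(5, -4) = (-37/4, -23/2).

(-37/4, -23/2)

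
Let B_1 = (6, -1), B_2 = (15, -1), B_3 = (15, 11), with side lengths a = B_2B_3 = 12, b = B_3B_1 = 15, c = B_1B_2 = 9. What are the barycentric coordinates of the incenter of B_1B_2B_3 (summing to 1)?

(1/3, 5/12, 1/4)

The incenter has barycentric coordinates proportional to the opposite side lengths: (12 : 15 : 9).
Normalizing by 12+15+9 = 36 gives (1/3, 5/12, 1/4).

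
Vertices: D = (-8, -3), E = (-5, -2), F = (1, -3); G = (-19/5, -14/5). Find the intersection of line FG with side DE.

(-7, -8/3)

Barycentric coordinates of G with respect to DEF: (2/5, 1/5, 2/5).
On side DE the F-coordinate is zero; dropping G's F-weight 2/5 and renormalizing the remaining 2/5 : 1/5 gives weights 2/3, 1/3 on D, E.
H = (2/3)·(-8, -3) + (1/3)·(-5, -2) = (-7, -8/3).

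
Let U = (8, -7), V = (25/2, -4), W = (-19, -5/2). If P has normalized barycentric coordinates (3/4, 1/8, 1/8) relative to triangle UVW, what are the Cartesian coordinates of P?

P = (3/4)·U + (1/8)·V + (1/8)·W.
x-coordinate: (3/4)·8 + (1/8)·(25/2) + (1/8)·(-19) = 83/16.
y-coordinate: (3/4)·(-7) + (1/8)·(-4) + (1/8)·(-5/2) = -97/16.

(83/16, -97/16)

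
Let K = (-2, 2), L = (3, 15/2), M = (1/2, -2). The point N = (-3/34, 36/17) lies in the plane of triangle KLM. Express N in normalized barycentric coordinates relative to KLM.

(8/17, 4/17, 5/17)

Signed area of the reference triangle: [KLM] = ½·((-2)·(15/2−(-2)) + 3·(-2−2) + (1/2)·(2−(15/2))) = ½·(-19 − 12 − 11/4) = -135/8.
[NLM] = ½·((-3/34)·(15/2−(-2)) + 3·(-2−(36/17)) + (1/2)·(36/17−(15/2))) = ½·(-57/68 − 210/17 − 183/68) = -135/17, so the K-coordinate is (-135/17)/(-135/8) = 8/17.
[KNM] = ½·((-2)·(36/17−(-2)) + (-3/34)·(-2−2) + (1/2)·(2−(36/17))) = ½·(-140/17 + 6/17 − 1/17) = -135/34, so the L-coordinate is 4/17.
[KLN] = ½·((-2)·(15/2−(36/17)) + 3·(36/17−2) + (-3/34)·(2−(15/2))) = ½·(-183/17 + 6/17 + 33/68) = -675/136, so the M-coordinate is 5/17.
Check: 8/17 + 4/17 + 5/17 = 1.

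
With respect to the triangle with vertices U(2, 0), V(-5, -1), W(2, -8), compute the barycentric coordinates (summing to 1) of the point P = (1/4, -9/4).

(1/2, 1/4, 1/4)

Signed area of the reference triangle: [UVW] = ½·(2·(-1−(-8)) + (-5)·(-8−0) + 2·(0−(-1))) = ½·(14 + 40 + 2) = 28.
[PVW] = ½·((1/4)·(-1−(-8)) + (-5)·(-8−(-9/4)) + 2·(-9/4−(-1))) = ½·(7/4 + 115/4 − 5/2) = 14, so the U-coordinate is 14/28 = 1/2.
[UPW] = ½·(2·(-9/4−(-8)) + (1/4)·(-8−0) + 2·(0−(-9/4))) = ½·(23/2 − 2 + 9/2) = 7, so the V-coordinate is 1/4.
[UVP] = ½·(2·(-1−(-9/4)) + (-5)·(-9/4−0) + (1/4)·(0−(-1))) = ½·(5/2 + 45/4 + 1/4) = 7, so the W-coordinate is 1/4.
Check: 1/2 + 1/4 + 1/4 = 1.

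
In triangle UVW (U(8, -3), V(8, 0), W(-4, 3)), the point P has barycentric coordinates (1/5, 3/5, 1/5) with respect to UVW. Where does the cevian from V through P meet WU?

(2, 0)

Line VP meets WU where the V-coordinate vanishes; zeroing P's V-weight and renormalizing leaves W, U-weights 1/5 : 1/5 → (1/2, 1/2).
So Q = (1/2)·W + (1/2)·U = (2, 0).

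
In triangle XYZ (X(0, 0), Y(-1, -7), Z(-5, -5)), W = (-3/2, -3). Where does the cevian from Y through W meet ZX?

Barycentric coordinates of W with respect to XYZ: (1/2, 1/4, 1/4).
On side ZX the Y-coordinate is zero; dropping W's Y-weight 1/4 and renormalizing the remaining 1/4 : 1/2 gives weights 1/3, 2/3 on Z, X.
V = (1/3)·(-5, -5) + (2/3)·(0, 0) = (-5/3, -5/3).

(-5/3, -5/3)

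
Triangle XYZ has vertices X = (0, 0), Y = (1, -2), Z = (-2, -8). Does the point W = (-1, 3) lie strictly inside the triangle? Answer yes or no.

no

Barycentric coordinates of W: (9/4, -7/6, -1/12).
The three coordinates are positive, negative, negative; a point is interior exactly when all three are positive.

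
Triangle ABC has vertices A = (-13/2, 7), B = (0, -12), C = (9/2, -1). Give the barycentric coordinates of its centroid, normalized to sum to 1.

The centroid is the average of the vertices, so each weight is 1/3.

(1/3, 1/3, 1/3)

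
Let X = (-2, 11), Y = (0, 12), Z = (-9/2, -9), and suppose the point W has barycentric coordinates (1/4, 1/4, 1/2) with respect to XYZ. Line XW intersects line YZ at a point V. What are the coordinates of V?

Line XW meets YZ where the X-coordinate vanishes; zeroing W's X-weight and renormalizing leaves Y, Z-weights 1/4 : 1/2 → (1/3, 2/3).
So V = (1/3)·Y + (2/3)·Z = (-3, -2).

(-3, -2)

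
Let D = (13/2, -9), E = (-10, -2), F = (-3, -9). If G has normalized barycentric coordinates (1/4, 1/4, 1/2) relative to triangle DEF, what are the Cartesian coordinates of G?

(-19/8, -29/4)

G = (1/4)·D + (1/4)·E + (1/2)·F.
x-coordinate: (1/4)·(13/2) + (1/4)·(-10) + (1/2)·(-3) = -19/8.
y-coordinate: (1/4)·(-9) + (1/4)·(-2) + (1/2)·(-9) = -29/4.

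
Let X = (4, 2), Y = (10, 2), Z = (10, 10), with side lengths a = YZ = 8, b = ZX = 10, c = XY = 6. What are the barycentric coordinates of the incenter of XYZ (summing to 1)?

(1/3, 5/12, 1/4)

The incenter has barycentric coordinates proportional to the opposite side lengths: (8 : 10 : 6).
Normalizing by 8+10+6 = 24 gives (1/3, 5/12, 1/4).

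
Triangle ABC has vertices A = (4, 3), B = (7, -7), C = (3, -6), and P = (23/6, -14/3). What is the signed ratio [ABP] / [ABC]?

[ABC] = ½·(4·(-7−(-6)) + 7·(-6−3) + 3·(3−(-7))) = ½·(-4 − 63 + 30) = -37/2.
[ABP] = ½·(4·(-7−(-14/3)) + 7·(-14/3−3) + (23/6)·(3−(-7))) = ½·(-28/3 − 161/3 + 115/3) = -37/3, so the ratio is (-37/3)/(-37/2) = 2/3.

2/3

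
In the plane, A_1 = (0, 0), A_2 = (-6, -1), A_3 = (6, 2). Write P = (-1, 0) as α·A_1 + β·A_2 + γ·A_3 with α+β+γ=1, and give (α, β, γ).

Signed area of the reference triangle: [A_1A_2A_3] = ½·(0·(-1−2) + (-6)·(2−0) + 6·(0−(-1))) = ½·(0 − 12 + 6) = -3.
[PA_2A_3] = ½·((-1)·(-1−2) + (-6)·(2−0) + 6·(0−(-1))) = ½·(3 − 12 + 6) = -3/2, so the A_1-coordinate is (-3/2)/(-3) = 1/2.
[A_1PA_3] = ½·(0·(0−2) + (-1)·(2−0) + 6·(0−0)) = ½·(0 − 2 + 0) = -1, so the A_2-coordinate is 1/3.
[A_1A_2P] = ½·(0·(-1−0) + (-6)·(0−0) + (-1)·(0−(-1))) = ½·(0 + 0 − 1) = -1/2, so the A_3-coordinate is 1/6.

(1/2, 1/3, 1/6)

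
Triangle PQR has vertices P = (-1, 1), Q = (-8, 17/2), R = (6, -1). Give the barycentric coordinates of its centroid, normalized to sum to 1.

The centroid is the average of the vertices, so each weight is 1/3.

(1/3, 1/3, 1/3)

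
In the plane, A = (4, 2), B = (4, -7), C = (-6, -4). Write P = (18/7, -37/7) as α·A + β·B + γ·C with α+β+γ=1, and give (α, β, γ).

Signed area of the reference triangle: [ABC] = ½·(4·(-7−(-4)) + 4·(-4−2) + (-6)·(2−(-7))) = ½·(-12 − 24 − 54) = -45.
[PBC] = ½·((18/7)·(-7−(-4)) + 4·(-4−(-37/7)) + (-6)·(-37/7−(-7))) = ½·(-54/7 + 36/7 − 72/7) = -45/7, so the A-coordinate is (-45/7)/(-45) = 1/7.
[APC] = ½·(4·(-37/7−(-4)) + (18/7)·(-4−2) + (-6)·(2−(-37/7))) = ½·(-36/7 − 108/7 − 306/7) = -225/7, so the B-coordinate is 5/7.
[ABP] = ½·(4·(-7−(-37/7)) + 4·(-37/7−2) + (18/7)·(2−(-7))) = ½·(-48/7 − 204/7 + 162/7) = -45/7, so the C-coordinate is 1/7.

(1/7, 5/7, 1/7)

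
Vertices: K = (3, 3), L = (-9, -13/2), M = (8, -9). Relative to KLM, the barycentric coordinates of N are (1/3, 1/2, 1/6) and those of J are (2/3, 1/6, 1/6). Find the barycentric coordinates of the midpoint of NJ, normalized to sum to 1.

(1/2, 1/3, 1/6)

Since both coordinate triples sum to 1, the midpoint's barycentrics are the componentwise average.
(1/3+2/3)/2 = 1/2; similarly 1/3 and 1/6.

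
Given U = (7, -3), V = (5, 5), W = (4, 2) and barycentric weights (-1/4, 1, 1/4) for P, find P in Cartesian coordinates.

(17/4, 25/4)

P = (-1/4)·U + 1·V + (1/4)·W.
x-coordinate: (-1/4)·7 + 1·5 + (1/4)·4 = 17/4.
y-coordinate: (-1/4)·(-3) + 1·5 + (1/4)·2 = 25/4.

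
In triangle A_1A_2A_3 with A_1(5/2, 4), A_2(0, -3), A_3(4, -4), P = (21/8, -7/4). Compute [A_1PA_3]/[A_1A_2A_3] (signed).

1/4

[A_1A_2A_3] = ½·((5/2)·(-3−(-4)) + 0·(-4−4) + 4·(4−(-3))) = ½·(5/2 + 0 + 28) = 61/4.
[A_1PA_3] = ½·((5/2)·(-7/4−(-4)) + (21/8)·(-4−4) + 4·(4−(-7/4))) = ½·(45/8 − 21 + 23) = 61/16, so the ratio is (61/16)/(61/4) = 1/4.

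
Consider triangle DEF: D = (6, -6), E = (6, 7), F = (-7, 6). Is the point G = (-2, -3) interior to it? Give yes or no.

no

Barycentric coordinates of G: (122/169, -57/169, 8/13).
The three coordinates are positive, negative, positive; a point is interior exactly when all three are positive.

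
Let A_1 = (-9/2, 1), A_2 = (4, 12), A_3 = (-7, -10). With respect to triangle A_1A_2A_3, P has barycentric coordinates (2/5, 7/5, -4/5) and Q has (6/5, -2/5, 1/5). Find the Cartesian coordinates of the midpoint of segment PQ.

(1/2, 49/5)

Barycentric coordinates of the midpoint are the average: (4/5, 1/2, -3/10).
Converting: (4/5)·A_1 + (1/2)·A_2 + (-3/10)·A_3 = (1/2, 49/5).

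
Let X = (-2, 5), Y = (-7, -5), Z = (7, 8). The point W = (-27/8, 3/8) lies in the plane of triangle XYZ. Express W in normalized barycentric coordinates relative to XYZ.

(3/8, 1/2, 1/8)

Signed area of the reference triangle: [XYZ] = ½·((-2)·(-5−8) + (-7)·(8−5) + 7·(5−(-5))) = ½·(26 − 21 + 70) = 75/2.
[WYZ] = ½·((-27/8)·(-5−8) + (-7)·(8−(3/8)) + 7·(3/8−(-5))) = ½·(351/8 − 427/8 + 301/8) = 225/16, so the X-coordinate is (225/16)/(75/2) = 3/8.
[XWZ] = ½·((-2)·(3/8−8) + (-27/8)·(8−5) + 7·(5−(3/8))) = ½·(61/4 − 81/8 + 259/8) = 75/4, so the Y-coordinate is 1/2.
[XYW] = ½·((-2)·(-5−(3/8)) + (-7)·(3/8−5) + (-27/8)·(5−(-5))) = ½·(43/4 + 259/8 − 135/4) = 75/16, so the Z-coordinate is 1/8.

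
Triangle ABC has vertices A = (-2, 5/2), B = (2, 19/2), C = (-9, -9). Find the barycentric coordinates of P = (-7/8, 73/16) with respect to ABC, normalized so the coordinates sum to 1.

Signed area of the reference triangle: [ABC] = ½·((-2)·(19/2−(-9)) + 2·(-9−(5/2)) + (-9)·(5/2−(19/2))) = ½·(-37 − 23 + 63) = 3/2.
[PBC] = ½·((-7/8)·(19/2−(-9)) + 2·(-9−(73/16)) + (-9)·(73/16−(19/2))) = ½·(-259/16 − 217/8 + 711/16) = 9/16, so the A-coordinate is (9/16)/(3/2) = 3/8.
[APC] = ½·((-2)·(73/16−(-9)) + (-7/8)·(-9−(5/2)) + (-9)·(5/2−(73/16))) = ½·(-217/8 + 161/16 + 297/16) = 3/4, so the B-coordinate is 1/2.
[ABP] = ½·((-2)·(19/2−(73/16)) + 2·(73/16−(5/2)) + (-7/8)·(5/2−(19/2))) = ½·(-79/8 + 33/8 + 49/8) = 3/16, so the C-coordinate is 1/8.
Check: 3/8 + 1/2 + 1/8 = 1.

(3/8, 1/2, 1/8)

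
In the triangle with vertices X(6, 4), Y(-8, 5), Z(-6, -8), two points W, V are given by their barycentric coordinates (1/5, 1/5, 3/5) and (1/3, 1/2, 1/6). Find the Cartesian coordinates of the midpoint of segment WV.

(-7/2, -1/4)

Barycentric coordinates of the midpoint are the average: (4/15, 7/20, 23/60).
Converting: (4/15)·X + (7/20)·Y + (23/60)·Z = (-7/2, -1/4).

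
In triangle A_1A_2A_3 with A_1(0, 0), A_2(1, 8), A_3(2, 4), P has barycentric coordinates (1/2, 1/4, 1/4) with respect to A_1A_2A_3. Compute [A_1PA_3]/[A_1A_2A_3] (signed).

The signed ratio [A_1PA_3]/[A_1A_2A_3] equals the barycentric coordinate of P at vertex A_2, which is 1/4.

1/4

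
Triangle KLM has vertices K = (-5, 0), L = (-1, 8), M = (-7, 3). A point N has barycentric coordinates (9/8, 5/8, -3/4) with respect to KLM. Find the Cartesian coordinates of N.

N = (9/8)·K + (5/8)·L + (-3/4)·M.
x-coordinate: (9/8)·(-5) + (5/8)·(-1) + (-3/4)·(-7) = -1.
y-coordinate: (9/8)·0 + (5/8)·8 + (-3/4)·3 = 11/4.

(-1, 11/4)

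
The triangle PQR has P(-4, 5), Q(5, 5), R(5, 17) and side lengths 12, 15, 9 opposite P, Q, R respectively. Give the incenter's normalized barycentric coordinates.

(1/3, 5/12, 1/4)

The incenter has barycentric coordinates proportional to the opposite side lengths: (12 : 15 : 9).
Normalizing by 12+15+9 = 36 gives (1/3, 5/12, 1/4).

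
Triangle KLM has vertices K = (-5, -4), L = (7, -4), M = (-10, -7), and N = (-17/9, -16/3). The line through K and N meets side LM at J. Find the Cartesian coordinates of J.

Barycentric coordinates of N with respect to KLM: (1/9, 4/9, 4/9).
On side LM the K-coordinate is zero; dropping N's K-weight 1/9 and renormalizing the remaining 4/9 : 4/9 gives weights 1/2, 1/2 on L, M.
J = (1/2)·(7, -4) + (1/2)·(-10, -7) = (-3/2, -11/2).

(-3/2, -11/2)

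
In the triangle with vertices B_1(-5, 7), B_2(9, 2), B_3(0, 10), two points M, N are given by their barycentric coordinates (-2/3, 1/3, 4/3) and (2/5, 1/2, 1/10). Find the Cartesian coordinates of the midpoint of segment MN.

(53/12, 106/15)

Barycentric coordinates of the midpoint are the average: (-2/15, 5/12, 43/60).
Converting: (-2/15)·B_1 + (5/12)·B_2 + (43/60)·B_3 = (53/12, 106/15).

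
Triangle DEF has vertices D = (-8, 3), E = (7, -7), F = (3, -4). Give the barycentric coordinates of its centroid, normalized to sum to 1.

The centroid is the average of the vertices, so each weight is 1/3.

(1/3, 1/3, 1/3)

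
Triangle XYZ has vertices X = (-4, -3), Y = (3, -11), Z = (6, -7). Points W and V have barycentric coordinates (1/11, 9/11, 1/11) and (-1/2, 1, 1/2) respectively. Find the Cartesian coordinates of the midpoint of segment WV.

Barycentric coordinates of the midpoint are the average: (-9/44, 10/11, 13/44).
Converting: (-9/44)·X + (10/11)·Y + (13/44)·Z = (117/22, -126/11).

(117/22, -126/11)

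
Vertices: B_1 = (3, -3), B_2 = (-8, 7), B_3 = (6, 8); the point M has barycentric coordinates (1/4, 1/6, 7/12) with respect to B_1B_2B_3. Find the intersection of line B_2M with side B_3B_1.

(51/10, 47/10)

Line B_2M meets B_3B_1 where the B_2-coordinate vanishes; zeroing M's B_2-weight and renormalizing leaves B_3, B_1-weights 7/12 : 1/4 → (7/10, 3/10).
So N = (7/10)·B_3 + (3/10)·B_1 = (51/10, 47/10).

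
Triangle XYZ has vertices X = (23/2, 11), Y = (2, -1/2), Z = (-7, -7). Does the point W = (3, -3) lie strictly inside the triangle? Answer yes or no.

no

Barycentric coordinates of W: (-116/167, 424/167, -141/167).
The three coordinates are negative, positive, negative; a point is interior exactly when all three are positive.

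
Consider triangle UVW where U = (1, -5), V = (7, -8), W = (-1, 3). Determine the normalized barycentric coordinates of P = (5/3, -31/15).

(4/15, 4/15, 7/15)

Signed area of the reference triangle: [UVW] = ½·(1·(-8−3) + 7·(3−(-5)) + (-1)·(-5−(-8))) = ½·(-11 + 56 − 3) = 21.
[PVW] = ½·((5/3)·(-8−3) + 7·(3−(-31/15)) + (-1)·(-31/15−(-8))) = ½·(-55/3 + 532/15 − 89/15) = 28/5, so the U-coordinate is (28/5)/21 = 4/15.
[UPW] = ½·(1·(-31/15−3) + (5/3)·(3−(-5)) + (-1)·(-5−(-31/15))) = ½·(-76/15 + 40/3 + 44/15) = 28/5, so the V-coordinate is 4/15.
[UVP] = ½·(1·(-8−(-31/15)) + 7·(-31/15−(-5)) + (5/3)·(-5−(-8))) = ½·(-89/15 + 308/15 + 5) = 49/5, so the W-coordinate is 7/15.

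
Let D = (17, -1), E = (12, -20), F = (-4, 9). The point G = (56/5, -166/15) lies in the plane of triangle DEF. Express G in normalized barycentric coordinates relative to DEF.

(4/15, 3/5, 2/15)

Signed area of the reference triangle: [DEF] = ½·(17·(-20−9) + 12·(9−(-1)) + (-4)·(-1−(-20))) = ½·(-493 + 120 − 76) = -449/2.
[GEF] = ½·((56/5)·(-20−9) + 12·(9−(-166/15)) + (-4)·(-166/15−(-20))) = ½·(-1624/5 + 1204/5 − 536/15) = -898/15, so the D-coordinate is (-898/15)/(-449/2) = 4/15.
[DGF] = ½·(17·(-166/15−9) + (56/5)·(9−(-1)) + (-4)·(-1−(-166/15))) = ½·(-5117/15 + 112 − 604/15) = -1347/10, so the E-coordinate is 3/5.
[DEG] = ½·(17·(-20−(-166/15)) + 12·(-166/15−(-1)) + (56/5)·(-1−(-20))) = ½·(-2278/15 − 604/5 + 1064/5) = -449/15, so the F-coordinate is 2/15.
Check: 4/15 + 3/5 + 2/15 = 1.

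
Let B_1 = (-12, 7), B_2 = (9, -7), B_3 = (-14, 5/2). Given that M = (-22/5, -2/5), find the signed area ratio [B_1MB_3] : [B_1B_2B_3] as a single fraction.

2/5

[B_1B_2B_3] = ½·((-12)·(-7−(5/2)) + 9·(5/2−7) + (-14)·(7−(-7))) = ½·(114 − 81/2 − 196) = -245/4.
[B_1MB_3] = ½·((-12)·(-2/5−(5/2)) + (-22/5)·(5/2−7) + (-14)·(7−(-2/5))) = ½·(174/5 + 99/5 − 518/5) = -49/2, so the ratio is (-49/2)/(-245/4) = 2/5.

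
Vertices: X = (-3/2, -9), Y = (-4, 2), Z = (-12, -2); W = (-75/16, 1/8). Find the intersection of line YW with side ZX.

Barycentric coordinates of W with respect to XYZ: (1/8, 3/4, 1/8).
On side ZX the Y-coordinate is zero; dropping W's Y-weight 3/4 and renormalizing the remaining 1/8 : 1/8 gives weights 1/2, 1/2 on Z, X.
V = (1/2)·(-12, -2) + (1/2)·(-3/2, -9) = (-27/4, -11/2).

(-27/4, -11/2)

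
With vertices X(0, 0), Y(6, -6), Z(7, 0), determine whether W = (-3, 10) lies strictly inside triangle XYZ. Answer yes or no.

no

Barycentric coordinates of W: (5/3, -5/3, 1).
The three coordinates are positive, negative, positive; a point is interior exactly when all three are positive.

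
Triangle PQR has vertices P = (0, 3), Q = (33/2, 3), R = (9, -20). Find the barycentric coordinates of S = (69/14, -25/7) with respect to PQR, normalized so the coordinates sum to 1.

Signed area of the reference triangle: [PQR] = ½·(0·(3−(-20)) + (33/2)·(-20−3) + 9·(3−3)) = ½·(0 − 759/2 + 0) = -759/4.
[SQR] = ½·((69/14)·(3−(-20)) + (33/2)·(-20−(-25/7)) + 9·(-25/7−3)) = ½·(1587/14 − 3795/14 − 414/7) = -759/7, so the P-coordinate is (-759/7)/(-759/4) = 4/7.
[PSR] = ½·(0·(-25/7−(-20)) + (69/14)·(-20−3) + 9·(3−(-25/7))) = ½·(0 − 1587/14 + 414/7) = -759/28, so the Q-coordinate is 1/7.
[PQS] = ½·(0·(3−(-25/7)) + (33/2)·(-25/7−3) + (69/14)·(3−3)) = ½·(0 − 759/7 + 0) = -759/14, so the R-coordinate is 2/7.

(4/7, 1/7, 2/7)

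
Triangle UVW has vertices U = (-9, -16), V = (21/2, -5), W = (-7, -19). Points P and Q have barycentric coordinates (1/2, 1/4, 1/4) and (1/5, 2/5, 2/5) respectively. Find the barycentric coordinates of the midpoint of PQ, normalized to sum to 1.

Since both coordinate triples sum to 1, the midpoint's barycentrics are the componentwise average.
(1/2+1/5)/2 = 7/20; similarly 13/40 and 13/40.

(7/20, 13/40, 13/40)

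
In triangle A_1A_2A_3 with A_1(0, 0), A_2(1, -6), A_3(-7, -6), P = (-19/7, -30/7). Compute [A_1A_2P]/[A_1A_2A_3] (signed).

[A_1A_2A_3] = ½·(0·(-6−(-6)) + 1·(-6−0) + (-7)·(0−(-6))) = ½·(0 − 6 − 42) = -24.
[A_1A_2P] = ½·(0·(-6−(-30/7)) + 1·(-30/7−0) + (-19/7)·(0−(-6))) = ½·(0 − 30/7 − 114/7) = -72/7, so the ratio is (-72/7)/(-24) = 3/7.

3/7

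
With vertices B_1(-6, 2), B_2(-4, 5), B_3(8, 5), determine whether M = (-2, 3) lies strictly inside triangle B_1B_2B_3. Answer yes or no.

yes

Barycentric coordinates of M: (2/3, 1/18, 5/18).
The three coordinates are positive, positive, positive; a point is interior exactly when all three are positive.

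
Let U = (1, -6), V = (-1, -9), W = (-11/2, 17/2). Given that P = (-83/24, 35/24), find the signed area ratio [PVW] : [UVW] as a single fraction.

[UVW] = ½·(1·(-9−(17/2)) + (-1)·(17/2−(-6)) + (-11/2)·(-6−(-9))) = ½·(-35/2 − 29/2 − 33/2) = -97/4.
[PVW] = ½·((-83/24)·(-9−(17/2)) + (-1)·(17/2−(35/24)) + (-11/2)·(35/24−(-9))) = ½·(2905/48 − 169/24 − 2761/48) = -97/48, so the ratio is (-97/48)/(-97/4) = 1/12.

1/12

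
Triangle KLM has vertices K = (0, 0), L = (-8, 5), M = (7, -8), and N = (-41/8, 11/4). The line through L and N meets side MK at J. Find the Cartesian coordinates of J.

(7/2, -4)

Barycentric coordinates of N with respect to KLM: (1/8, 3/4, 1/8).
On side MK the L-coordinate is zero; dropping N's L-weight 3/4 and renormalizing the remaining 1/8 : 1/8 gives weights 1/2, 1/2 on M, K.
J = (1/2)·(7, -8) + (1/2)·(0, 0) = (7/2, -4).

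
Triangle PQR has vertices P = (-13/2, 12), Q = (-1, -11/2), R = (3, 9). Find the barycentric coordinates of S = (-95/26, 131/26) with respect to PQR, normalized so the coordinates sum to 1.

(7/13, 5/13, 1/13)

Signed area of the reference triangle: [PQR] = ½·((-13/2)·(-11/2−9) + (-1)·(9−12) + 3·(12−(-11/2))) = ½·(377/4 + 3 + 105/2) = 599/8.
[SQR] = ½·((-95/26)·(-11/2−9) + (-1)·(9−(131/26)) + 3·(131/26−(-11/2))) = ½·(2755/52 − 103/26 + 411/13) = 4193/104, so the P-coordinate is (4193/104)/(599/8) = 7/13.
[PSR] = ½·((-13/2)·(131/26−9) + (-95/26)·(9−12) + 3·(12−(131/26))) = ½·(103/4 + 285/26 + 543/26) = 2995/104, so the Q-coordinate is 5/13.
[PQS] = ½·((-13/2)·(-11/2−(131/26)) + (-1)·(131/26−12) + (-95/26)·(12−(-11/2))) = ½·(137/2 + 181/26 − 3325/52) = 599/104, so the R-coordinate is 1/13.
Check: 7/13 + 5/13 + 1/13 = 1.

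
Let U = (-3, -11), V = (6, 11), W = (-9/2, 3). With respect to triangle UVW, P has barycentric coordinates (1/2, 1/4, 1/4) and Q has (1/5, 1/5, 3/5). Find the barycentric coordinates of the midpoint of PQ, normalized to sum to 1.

(7/20, 9/40, 17/40)

Since both coordinate triples sum to 1, the midpoint's barycentrics are the componentwise average.
(1/2+1/5)/2 = 7/20; similarly 9/40 and 17/40.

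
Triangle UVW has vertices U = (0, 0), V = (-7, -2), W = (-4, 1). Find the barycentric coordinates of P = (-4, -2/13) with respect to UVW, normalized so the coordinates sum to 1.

Signed area of the reference triangle: [UVW] = ½·(0·(-2−1) + (-7)·(1−0) + (-4)·(0−(-2))) = ½·(0 − 7 − 8) = -15/2.
[PVW] = ½·((-4)·(-2−1) + (-7)·(1−(-2/13)) + (-4)·(-2/13−(-2))) = ½·(12 − 105/13 − 96/13) = -45/26, so the U-coordinate is (-45/26)/(-15/2) = 3/13.
[UPW] = ½·(0·(-2/13−1) + (-4)·(1−0) + (-4)·(0−(-2/13))) = ½·(0 − 4 − 8/13) = -30/13, so the V-coordinate is 4/13.
[UVP] = ½·(0·(-2−(-2/13)) + (-7)·(-2/13−0) + (-4)·(0−(-2))) = ½·(0 + 14/13 − 8) = -45/13, so the W-coordinate is 6/13.
Check: 3/13 + 4/13 + 6/13 = 1.

(3/13, 4/13, 6/13)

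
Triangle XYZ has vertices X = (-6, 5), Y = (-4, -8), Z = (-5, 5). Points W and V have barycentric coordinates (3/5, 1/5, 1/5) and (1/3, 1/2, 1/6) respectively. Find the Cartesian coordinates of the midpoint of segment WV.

Barycentric coordinates of the midpoint are the average: (7/15, 7/20, 11/60).
Converting: (7/15)·X + (7/20)·Y + (11/60)·Z = (-307/60, 9/20).

(-307/60, 9/20)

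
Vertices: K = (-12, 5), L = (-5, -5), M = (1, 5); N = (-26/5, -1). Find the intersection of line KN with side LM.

Barycentric coordinates of N with respect to KLM: (1/5, 3/5, 1/5).
On side LM the K-coordinate is zero; dropping N's K-weight 1/5 and renormalizing the remaining 3/5 : 1/5 gives weights 3/4, 1/4 on L, M.
J = (3/4)·(-5, -5) + (1/4)·(1, 5) = (-7/2, -5/2).

(-7/2, -5/2)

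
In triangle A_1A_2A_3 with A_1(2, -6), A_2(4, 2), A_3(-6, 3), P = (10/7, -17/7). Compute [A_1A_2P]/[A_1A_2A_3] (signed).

[A_1A_2A_3] = ½·(2·(2−3) + 4·(3−(-6)) + (-6)·(-6−2)) = ½·(-2 + 36 + 48) = 41.
[A_1A_2P] = ½·(2·(2−(-17/7)) + 4·(-17/7−(-6)) + (10/7)·(-6−2)) = ½·(62/7 + 100/7 − 80/7) = 41/7, so the ratio is (41/7)/41 = 1/7.

1/7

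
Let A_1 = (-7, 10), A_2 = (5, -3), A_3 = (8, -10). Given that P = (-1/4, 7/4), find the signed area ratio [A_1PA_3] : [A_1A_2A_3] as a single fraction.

[A_1A_2A_3] = ½·((-7)·(-3−(-10)) + 5·(-10−10) + 8·(10−(-3))) = ½·(-49 − 100 + 104) = -45/2.
[A_1PA_3] = ½·((-7)·(7/4−(-10)) + (-1/4)·(-10−10) + 8·(10−(7/4))) = ½·(-329/4 + 5 + 66) = -45/8, so the ratio is (-45/8)/(-45/2) = 1/4.

1/4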